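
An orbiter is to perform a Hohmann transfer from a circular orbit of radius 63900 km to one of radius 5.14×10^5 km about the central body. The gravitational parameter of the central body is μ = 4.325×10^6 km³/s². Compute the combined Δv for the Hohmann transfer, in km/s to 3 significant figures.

Δv = 4.28 km/s

Semi-major axis of the transfer orbit: a_t = (63900 + 5.140×10^5)/2 = 2.8895×10^5 km.
Circular speed at r₁: v₁ = √(μ/r₁) = √(4.325×10^6/63900) = 8.22702 km/s.
Transfer-orbit speed at r₁ (v² = μ(2/r − 1/a)): v_p = √[μ(2/r₁ − 1/a_t)] = 10.9727 km/s.
First burn Δv₁ = |v_p − v₁| = 2.7457 km/s.
At r₂, v₂ = √(μ/r₂) = 2.900758 km/s.
Transfer-orbit speed at r₂: v_a = √[μ(2/r₂ − 1/a_t)] = 1.364114 km/s.
Second burn Δv₂ = |v₂ − v_a| = 1.5366 km/s.
Total Δv = Δv₁ + Δv₂ = 4.282 km/s.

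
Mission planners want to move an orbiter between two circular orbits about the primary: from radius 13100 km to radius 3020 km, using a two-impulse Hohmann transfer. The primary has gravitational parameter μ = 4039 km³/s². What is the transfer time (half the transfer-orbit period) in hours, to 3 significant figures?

t = 9.94 hours

The Hohmann ellipse has a_t = (r₁ + r₂)/2 = 8060 km.
Half the transfer-orbit period gives t = π√(a_t³/μ) = 35770 s.
Converting: 35770 s ÷ 3600 s/hour = 9.94 hours.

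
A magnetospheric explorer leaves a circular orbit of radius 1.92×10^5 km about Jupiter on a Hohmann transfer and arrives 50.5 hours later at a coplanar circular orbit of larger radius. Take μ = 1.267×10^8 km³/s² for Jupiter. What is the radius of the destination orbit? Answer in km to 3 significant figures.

Transfer time t = 50.5 hours = 1.818×10^5 s, and t = π√(a_t³/μ).
So a_t = (μ t²/π²)^(1/3) = (1.267×10^8 × (1.818×10^5)² / π²)^(1/3) = 7.5143×10^5 km.
Since a_t = (r₁ + r₂)/2, r₂ = 2a_t − r₁ = 2×7.5143×10^5 − 1.920×10^5 = 1.31086×10^6 km.

r₂ = 1.31×10^6 km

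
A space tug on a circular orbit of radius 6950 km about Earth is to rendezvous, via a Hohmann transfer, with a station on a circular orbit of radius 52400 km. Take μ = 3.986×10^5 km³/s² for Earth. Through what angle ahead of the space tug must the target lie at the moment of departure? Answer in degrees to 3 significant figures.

Transfer-ellipse semi-major axis a_t = (r₁ + r₂)/2 = (6950 + 52400)/2 = 29675 km.
Transfer time t = π√(a_t³/μ) = 25440 s.
The target's mean motion on its circular orbit is ω₂ = √(μ/r₂³) = 5.263×10^-5 rad/s.
Angle swept by the target during transfer: ω₂·t = 1.3389 rad = 76.71°.
The space tug traverses 180° on the transfer ellipse, so the target must lead by 180° − 76.71° = 103°.

φ = 103°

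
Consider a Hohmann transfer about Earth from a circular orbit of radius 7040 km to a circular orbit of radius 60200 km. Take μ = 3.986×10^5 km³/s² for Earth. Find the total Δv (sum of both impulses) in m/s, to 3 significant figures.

Transfer-ellipse semi-major axis a_t = (r₁ + r₂)/2 = (7040 + 60200)/2 = 33620 km.
Circular speed at r₁: v₁ = √(μ/r₁) = √(3.986×10^5/7040) = 7.5246 km/s.
Transfer-orbit speed at r₁ (v² = μ(2/r − 1/a)): v_p = √[μ(2/r₁ − 1/a_t)] = 10.069 km/s.
First burn Δv₁ = |v_p − v₁| = 2.544 km/s.
Circular speed at r₂: v₂ = √(μ/r₂) = 2.573 km/s.
Transfer-orbit speed at r₂: v_a = √[μ(2/r₂ − 1/a_t)] = 1.177 km/s.
Second burn Δv₂ = |v₂ − v_a| = 1.396 km/s.
Total Δv = Δv₁ + Δv₂ = 3.940 km/s.

Δv = 3940 m/s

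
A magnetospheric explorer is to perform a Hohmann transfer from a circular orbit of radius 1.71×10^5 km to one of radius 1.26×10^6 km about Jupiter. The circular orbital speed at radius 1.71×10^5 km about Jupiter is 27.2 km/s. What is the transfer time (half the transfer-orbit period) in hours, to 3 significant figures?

From the circular-orbit relation v² = μ/r at r = 1.71×10^5 km: μ = v²r = (27.2)² × 1.71×10^5 = 1.26513×10^8 km³/s².
The Hohmann ellipse has a_t = (r₁ + r₂)/2 = 7.155×10^5 km.
Transfer time t = π√(a_t³/μ) = π√((7.155×10^5)³ / 1.26513×10^8) = 1.6904×10^5 s.
Converting: 1.6904×10^5 s ÷ 3600 s/hour = 47.0 hours.

t = 47.0 hours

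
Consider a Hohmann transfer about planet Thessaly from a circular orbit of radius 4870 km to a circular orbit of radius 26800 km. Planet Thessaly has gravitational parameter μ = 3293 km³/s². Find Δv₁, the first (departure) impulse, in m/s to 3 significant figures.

Δv₁ = 247 m/s

Semi-major axis of the transfer orbit: a_t = (4870 + 26800)/2 = 15835 km.
On the circular orbit at r = 4870 km, v_c = √(μ/r) = 0.82230 km/s.
Transfer-orbit speed at the same r (vis-viva, a = a_t): v_t = √[μ(2/r − 1/a_t)] = 1.0698 km/s.
Δv₁ = |v_t − v_c| = |1.0698 − 0.82230| = 0.2475 km/s.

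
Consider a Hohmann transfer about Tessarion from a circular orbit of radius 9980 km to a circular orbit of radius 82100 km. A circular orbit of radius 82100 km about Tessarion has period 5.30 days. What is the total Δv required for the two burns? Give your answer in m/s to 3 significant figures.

From Kepler's third law T² = 4π²r³/μ at r = 82100 km, T = 5.30 days = 5.30 × 86400 s = 4.5792×10^5 s: μ = 4π²r³/T² = 1.04186×10^5 km³/s².
The Hohmann ellipse has a_t = (r₁ + r₂)/2 = 46040 km.
Circular speed at r₁: v₁ = √(μ/r₁) = √(1.04186×10^5/9980) = 3.231 km/s.
On the transfer ellipse at r₁, vis-viva gives v_p = √[μ(2/r₁ − 1/a_t)] = 4.315 km/s.
First burn Δv₁ = |v_p − v₁| = 1.084 km/s.
Circular speed at r₂: v₂ = √(μ/r₂) = 1.1265 km/s.
Transfer-orbit speed at r₂: v_a = √[μ(2/r₂ − 1/a_t)] = 0.52448 km/s.
Second burn Δv₂ = |v₂ − v_a| = 0.6020 km/s.
Total Δv = Δv₁ + Δv₂ = 1.686 km/s.

Δv = 1690 m/s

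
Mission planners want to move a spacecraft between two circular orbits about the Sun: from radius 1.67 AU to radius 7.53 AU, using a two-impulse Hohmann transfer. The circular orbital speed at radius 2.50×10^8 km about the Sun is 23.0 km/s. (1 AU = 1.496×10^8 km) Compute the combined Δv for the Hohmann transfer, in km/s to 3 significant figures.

Δv = 10.7 km/s

From the circular-orbit relation v² = μ/r at r = 2.50×10^8 km: μ = v²r = (23.0)² × 2.50×10^8 = 1.32250×10^11 km³/s².
In km: r₁ = 1.67 × 1.496×10^8 = 2.49832×10^8 km; r₂ = 7.53 × 1.496×10^8 = 1.126488×10^9 km.
The Hohmann ellipse has a_t = (r₁ + r₂)/2 = 6.8816×10^8 km.
At r₁ the circular-orbit speed is v₁ = √(μ/r₁) = 23.008 km/s.
Transfer-orbit speed at r₁ (vis-viva): v_p = √[μ(2/r₁ − 1/a_t)] = 29.437 km/s.
First burn Δv₁ = |v_p − v₁| = 6.429 km/s.
At r₂, v₂ = √(μ/r₂) = 10.8351 km/s.
Transfer-orbit speed at r₂: v_a = √[μ(2/r₂ − 1/a_t)] = 6.52851 km/s.
Second burn Δv₂ = |v₂ − v_a| = 4.307 km/s.
Δv = Δv₁ + Δv₂ = 6.429 + 4.307 = 10.74 km/s.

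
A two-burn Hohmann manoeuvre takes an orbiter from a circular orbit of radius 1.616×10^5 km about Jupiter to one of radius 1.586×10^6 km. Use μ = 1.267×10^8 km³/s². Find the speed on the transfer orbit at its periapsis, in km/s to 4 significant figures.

The Hohmann ellipse has a_t = (r₁ + r₂)/2 = 8.738×10^5 km.
At periapsis, r = 1.616×10^5 km.
Applying v² = μ(2/r − 1/a_t): v = 37.72 km/s.

v = 37.72 km/s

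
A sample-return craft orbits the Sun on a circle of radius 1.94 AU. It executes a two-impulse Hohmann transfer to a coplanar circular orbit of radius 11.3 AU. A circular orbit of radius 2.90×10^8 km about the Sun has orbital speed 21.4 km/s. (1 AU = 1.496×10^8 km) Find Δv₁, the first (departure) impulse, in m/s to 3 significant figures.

From the circular-orbit relation v² = μ/r at r = 2.90×10^8 km: μ = v²r = (21.4)² × 2.90×10^8 = 1.32808×10^11 km³/s².
In km: r₁ = 1.94 × 1.496×10^8 = 2.90224×10^8 km; r₂ = 11.3 × 1.496×10^8 = 1.69048×10^9 km.
Transfer-ellipse semi-major axis a_t = (r₁ + r₂)/2 = (2.90224×10^8 + 1.69048×10^9)/2 = 9.90352×10^8 km.
Circular speed at r = 2.90224×10^8 km: v_c = √(μ/r) = 21.3917 km/s.
Transfer-orbit speed at the same r (vis-viva, a = a_t): v_t = √[μ(2/r − 1/a_t)] = 27.9484 km/s.
Δv₁ = |v_t − v_c| = |27.9484 − 21.3917| = 6.557 km/s.

Δv₁ = 6560 m/s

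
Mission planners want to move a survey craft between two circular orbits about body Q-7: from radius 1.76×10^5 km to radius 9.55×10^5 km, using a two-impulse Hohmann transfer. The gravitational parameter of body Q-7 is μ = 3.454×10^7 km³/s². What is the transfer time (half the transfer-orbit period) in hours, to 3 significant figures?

t = 63.1 hours

Transfer-ellipse semi-major axis a_t = (r₁ + r₂)/2 = (1.760×10^5 + 9.550×10^5)/2 = 5.655×10^5 km.
By Kepler's third law the transfer-orbit period is T = 2π√(a_t³/μ), so t = T/2 = 2.273×10^5 s.
Converting: 2.273×10^5 s ÷ 3600 s/hour = 63.1 hours.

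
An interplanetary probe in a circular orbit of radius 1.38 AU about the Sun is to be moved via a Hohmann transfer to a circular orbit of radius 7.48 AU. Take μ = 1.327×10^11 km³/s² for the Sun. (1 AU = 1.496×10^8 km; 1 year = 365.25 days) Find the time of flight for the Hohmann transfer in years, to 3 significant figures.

In km: r₁ = 1.38 × 1.496×10^8 = 2.06448×10^8 km; r₂ = 7.48 × 1.496×10^8 = 1.119008×10^9 km.
The Hohmann ellipse has a_t = (r₁ + r₂)/2 = 6.62728×10^8 km.
Transfer time t = π√(a_t³/μ) = π√((6.62728×10^8)³ / 1.327×10^11) = 1.471×10^8 s.
Converting: 1.471×10^8 s ÷ 3.15576×10^7 s/year (365.25 × 86400) = 4.66 years.

t = 4.66 years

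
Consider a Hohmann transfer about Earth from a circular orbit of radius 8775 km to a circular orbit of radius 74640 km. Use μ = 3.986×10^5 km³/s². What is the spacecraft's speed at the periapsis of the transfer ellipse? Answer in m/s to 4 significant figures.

v = 9016 m/s

Semi-major axis of the transfer orbit: a_t = (8775 + 74640)/2 = 41707.5 km.
The periapsis of the transfer ellipse is at r = 8775 km.
Applying v² = μ(2/r − 1/a_t): v = 9.016 km/s.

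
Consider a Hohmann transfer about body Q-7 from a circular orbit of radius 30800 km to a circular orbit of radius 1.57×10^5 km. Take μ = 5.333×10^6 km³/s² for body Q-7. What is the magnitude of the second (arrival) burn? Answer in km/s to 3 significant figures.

Δv₂ = 2.49 km/s

Semi-major axis of the transfer orbit: a_t = (30800 + 1.570×10^5)/2 = 93900 km.
On the circular orbit at r = 1.570×10^5 km, v_c = √(μ/r) = 5.828 km/s.
Vis-viva on the transfer ellipse at r = 1.570×10^5 km gives v_t = √[μ(2/r − 1/a_t)] = 3.338 km/s.
Δv₂ = |v_t − v_c| = |3.338 − 5.828| = 2.490 km/s.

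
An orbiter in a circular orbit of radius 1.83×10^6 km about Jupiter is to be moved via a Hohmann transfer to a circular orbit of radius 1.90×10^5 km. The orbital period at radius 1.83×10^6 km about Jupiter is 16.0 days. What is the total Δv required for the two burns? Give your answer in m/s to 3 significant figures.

From Kepler's third law T² = 4π²r³/μ at r = 1.83×10^6 km, T = 16.0 days = 16.0 × 86400 s = 1.3824×10^6 s: μ = 4π²r³/T² = 1.26603×10^8 km³/s².
The Hohmann ellipse has a_t = (r₁ + r₂)/2 = 1.010×10^6 km.
Circular speed at r₁: v₁ = √(μ/r₁) = √(1.26603×10^8/1.830×10^6) = 8.318 km/s.
On the transfer ellipse at r₁, vis-viva equation gives v_a = √[μ(2/r₁ − 1/a_t)] = 3.608 km/s.
First burn Δv₁ = |v_a − v₁| = 4.710 km/s.
At r₂, v₂ = √(μ/r₂) = 25.813 km/s.
Transfer-orbit speed at r₂: v_p = √[μ(2/r₂ − 1/a_t)] = 34.746 km/s.
Second burn Δv₂ = |v₂ − v_p| = 8.933 km/s.
Total Δv = Δv₁ + Δv₂ = 13.64 km/s.

Δv = 13600 m/s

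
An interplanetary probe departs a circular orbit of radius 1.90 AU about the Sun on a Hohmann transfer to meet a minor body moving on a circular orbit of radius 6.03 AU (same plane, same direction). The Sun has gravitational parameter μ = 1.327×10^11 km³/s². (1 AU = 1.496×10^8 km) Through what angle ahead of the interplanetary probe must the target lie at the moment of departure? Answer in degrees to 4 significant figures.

In km: r₁ = 1.90 × 1.496×10^8 = 2.8424×10^8 km; r₂ = 6.03 × 1.496×10^8 = 9.02088×10^8 km.
The Hohmann ellipse has a_t = (r₁ + r₂)/2 = 5.93164×10^8 km.
The half-period of the transfer ellipse is t = π√(a_t³/μ) = 1.2459×10^8 s.
Target angular speed ω₂ = √(μ/r₂³) = 1.3445×10^-8 rad/s.
Angle swept by the target during transfer: ω₂·t = 1.6751 rad = 95.98°.
The interplanetary probe traverses 180° on the transfer ellipse, so the target must lead by 180° − 95.98° = 84.02°.

φ = 84.02°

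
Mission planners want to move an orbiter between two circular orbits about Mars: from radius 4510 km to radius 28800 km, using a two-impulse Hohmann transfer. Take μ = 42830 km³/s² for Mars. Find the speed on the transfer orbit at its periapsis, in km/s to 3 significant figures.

Semi-major axis of the transfer orbit: a_t = (4510 + 28800)/2 = 16655 km.
The periapsis of the transfer ellipse is at r = 4510 km.
Applying v² = μ(2/r − 1/a_t): v = 4.052 km/s.

v = 4.05 km/s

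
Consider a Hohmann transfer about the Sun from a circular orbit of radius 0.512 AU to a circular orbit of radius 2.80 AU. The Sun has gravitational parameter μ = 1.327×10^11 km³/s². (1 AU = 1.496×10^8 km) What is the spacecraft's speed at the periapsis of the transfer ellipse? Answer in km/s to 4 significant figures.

v = 54.12 km/s

In km: r₁ = 0.512 × 1.496×10^8 = 7.65952×10^7 km; r₂ = 2.80 × 1.496×10^8 = 4.1888×10^8 km.
The Hohmann ellipse has a_t = (r₁ + r₂)/2 = 2.477376×10^8 km.
At periapsis, r = 7.65952×10^7 km.
Applying v² = μ(2/r − 1/a_t): v = 54.12 km/s.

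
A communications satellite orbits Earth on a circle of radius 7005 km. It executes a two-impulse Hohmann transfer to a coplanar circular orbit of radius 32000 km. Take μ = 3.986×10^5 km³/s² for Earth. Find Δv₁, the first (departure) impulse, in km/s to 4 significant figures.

Semi-major axis of the transfer orbit: a_t = (7005 + 32000)/2 = 19502.5 km.
Circular speed at r = 7005 km: v_c = √(μ/r) = 7.5434 km/s.
Transfer-orbit speed at the same r (vis-viva, a = a_t): v_t = √[μ(2/r − 1/a_t)] = 9.6626 km/s.
Δv₁ = |v_t − v_c| = |9.6626 − 7.5434| = 2.119 km/s.

Δv₁ = 2.119 km/s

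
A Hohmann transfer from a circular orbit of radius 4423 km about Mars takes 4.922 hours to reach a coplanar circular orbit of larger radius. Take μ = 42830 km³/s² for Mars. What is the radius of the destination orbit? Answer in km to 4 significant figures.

r₂ = 17750 km

Transfer time t = 4.922 hours = 17719.2 s, and t = π√(a_t³/μ).
So a_t = (μ t²/π²)^(1/3) = (42830 × (17719.2)² / π²)^(1/3) = 11086 km.
Since a_t = (r₁ + r₂)/2, r₂ = 2a_t − r₁ = 2×11086 − 4423 = 17749 km.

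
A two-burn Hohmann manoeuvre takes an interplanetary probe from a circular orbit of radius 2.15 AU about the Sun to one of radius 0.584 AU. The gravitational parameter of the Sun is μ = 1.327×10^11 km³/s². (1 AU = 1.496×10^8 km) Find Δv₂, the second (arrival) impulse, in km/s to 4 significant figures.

Δv₂ = 9.903 km/s

In km: r₁ = 2.15 × 1.496×10^8 = 3.2164×10^8 km; r₂ = 0.584 × 1.496×10^8 = 8.73664×10^7 km.
Semi-major axis of the transfer orbit: a_t = (3.2164×10^8 + 8.73664×10^7)/2 = 2.045032×10^8 km.
On the circular orbit at r = 8.73664×10^7 km, v_c = √(μ/r) = 38.973 km/s.
Transfer-orbit speed at the same r (vis-viva, a = a_t): v_t = √[μ(2/r − 1/a_t)] = 48.876 km/s.
Δv₂ = |v_t − v_c| = |48.876 − 38.973| = 9.903 km/s.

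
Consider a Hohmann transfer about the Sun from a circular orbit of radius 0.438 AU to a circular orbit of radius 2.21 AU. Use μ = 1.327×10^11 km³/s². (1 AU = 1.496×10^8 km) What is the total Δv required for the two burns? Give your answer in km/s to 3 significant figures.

In km: r₁ = 0.438 × 1.496×10^8 = 6.55248×10^7 km; r₂ = 2.21 × 1.496×10^8 = 3.30616×10^8 km.
Semi-major axis of the transfer orbit: a_t = (6.55248×10^7 + 3.30616×10^8)/2 = 1.980704×10^8 km.
At r₁ the circular-orbit speed is v₁ = √(μ/r₁) = 45.00 km/s.
On the transfer ellipse at r₁, vis-viva equation gives v_p = √[μ(2/r₁ − 1/a_t)] = 58.14 km/s.
First burn Δv₁ = |v_p − v₁| = 13.14 km/s.
At r₂, v₂ = √(μ/r₂) = 20.034 km/s.
Transfer-orbit speed at r₂: v_a = √[μ(2/r₂ − 1/a_t)] = 11.523 km/s.
Second burn Δv₂ = |v₂ − v_a| = 8.511 km/s.
Δv = Δv₁ + Δv₂ = 13.14 + 8.511 = 21.65 km/s.

Δv = 21.7 km/s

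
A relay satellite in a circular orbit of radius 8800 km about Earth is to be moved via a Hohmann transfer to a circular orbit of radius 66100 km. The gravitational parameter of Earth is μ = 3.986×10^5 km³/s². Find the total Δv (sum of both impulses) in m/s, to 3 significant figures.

Semi-major axis of the transfer orbit: a_t = (8800 + 66100)/2 = 37450 km.
Circular speed at r₁: v₁ = √(μ/r₁) = √(3.986×10^5/8800) = 6.730 km/s.
Transfer-orbit speed at r₁ (vis-viva equation): v_p = √[μ(2/r₁ − 1/a_t)] = 8.941 km/s.
First burn Δv₁ = |v_p − v₁| = 2.211 km/s.
At r₂, v₂ = √(μ/r₂) = 2.4557 km/s.
Transfer-orbit speed at r₂: v_a = √[μ(2/r₂ − 1/a_t)] = 1.1904 km/s.
Second burn Δv₂ = |v₂ − v_a| = 1.265 km/s.
Total Δv = Δv₁ + Δv₂ = 3.476 km/s.

Δv = 3480 m/s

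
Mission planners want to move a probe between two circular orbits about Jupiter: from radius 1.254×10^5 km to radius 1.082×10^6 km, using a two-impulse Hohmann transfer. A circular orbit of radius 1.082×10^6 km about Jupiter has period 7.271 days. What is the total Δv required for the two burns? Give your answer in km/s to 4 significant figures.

From Kepler's third law T² = 4π²r³/μ at r = 1.082×10^6 km, T = 7.271 days = 7.271 × 86400 s = 6.282144×10^5 s: μ = 4π²r³/T² = 1.26714×10^8 km³/s².
The Hohmann ellipse has a_t = (r₁ + r₂)/2 = 6.037×10^5 km.
At r₁ the circular-orbit speed is v₁ = √(μ/r₁) = 31.79 km/s.
Transfer-orbit speed at r₁ (v² = μ(2/r − 1/a)): v_p = √[μ(2/r₁ − 1/a_t)] = 42.56 km/s.
First burn Δv₁ = |v_p − v₁| = 10.77 km/s.
At r₂, v₂ = √(μ/r₂) = 10.822 km/s.
Transfer-orbit speed at r₂: v_a = √[μ(2/r₂ − 1/a_t)] = 4.9322 km/s.
Second burn Δv₂ = |v₂ − v_a| = 5.890 km/s.
Δv = Δv₁ + Δv₂ = 10.77 + 5.890 = 16.66 km/s.

Δv = 16.66 km/s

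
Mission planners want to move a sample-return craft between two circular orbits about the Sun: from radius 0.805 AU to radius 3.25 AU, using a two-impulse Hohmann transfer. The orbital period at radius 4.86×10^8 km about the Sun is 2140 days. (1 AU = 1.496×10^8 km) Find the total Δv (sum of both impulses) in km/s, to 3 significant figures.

Δv = 14.9 km/s

From Kepler's third law T² = 4π²r³/μ at r = 4.86×10^8 km, T = 2140 days = 2140 × 86400 s = 1.84896×10^8 s: μ = 4π²r³/T² = 1.32560×10^11 km³/s².
In km: r₁ = 0.805 × 1.496×10^8 = 1.20428×10^8 km; r₂ = 3.25 × 1.496×10^8 = 4.862×10^8 km.
Semi-major axis of the transfer orbit: a_t = (1.20428×10^8 + 4.862×10^8)/2 = 3.03314×10^8 km.
At r₁ the circular-orbit speed is v₁ = √(μ/r₁) = 33.177 km/s.
Transfer-orbit speed at r₁ (vis-viva equation): v_p = √[μ(2/r₁ − 1/a_t)] = 42.005 km/s.
First burn Δv₁ = |v_p − v₁| = 8.828 km/s.
At r₂, v₂ = √(μ/r₂) = 16.512 km/s.
Transfer-orbit speed at r₂: v_a = √[μ(2/r₂ − 1/a_t)] = 10.404 km/s.
Second burn Δv₂ = |v₂ − v_a| = 6.108 km/s.
Total Δv = Δv₁ + Δv₂ = 14.94 km/s.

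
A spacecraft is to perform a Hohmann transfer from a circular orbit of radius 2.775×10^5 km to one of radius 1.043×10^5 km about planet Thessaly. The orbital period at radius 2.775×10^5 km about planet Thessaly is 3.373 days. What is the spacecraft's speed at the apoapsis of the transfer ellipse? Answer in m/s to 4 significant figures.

From Kepler's third law T² = 4π²r³/μ at r = 2.775×10^5 km, T = 3.373 days = 3.373 × 86400 s = 2.914272×10^5 s: μ = 4π²r³/T² = 9.93319×10^6 km³/s².
Semi-major axis of the transfer orbit: a_t = (2.775×10^5 + 1.043×10^5)/2 = 1.909×10^5 km.
At apoapsis, r = 2.775×10^5 km.
Applying v² = μ(2/r − 1/a_t): v = 4.422 km/s.

v = 4422 m/s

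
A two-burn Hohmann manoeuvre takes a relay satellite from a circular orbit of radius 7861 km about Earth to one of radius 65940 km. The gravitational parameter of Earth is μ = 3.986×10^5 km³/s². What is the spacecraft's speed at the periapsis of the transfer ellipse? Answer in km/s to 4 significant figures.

v = 9.519 km/s

Transfer-ellipse semi-major axis a_t = (r₁ + r₂)/2 = (7861 + 65940)/2 = 36900.5 km.
The periapsis of the transfer ellipse is at r = 7861 km.
From the vis-viva equation, v = √[μ(2/r − 1/a_t)] = 9.519 km/s.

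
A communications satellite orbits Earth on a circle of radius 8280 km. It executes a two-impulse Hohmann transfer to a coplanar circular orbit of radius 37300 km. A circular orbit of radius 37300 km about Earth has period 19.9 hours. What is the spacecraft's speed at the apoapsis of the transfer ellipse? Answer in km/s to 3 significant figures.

v = 1.97 km/s

From Kepler's third law T² = 4π²r³/μ at r = 37300 km, T = 19.9 hours = 19.9 × 3600 s = 71640 s: μ = 4π²r³/T² = 3.99186×10^5 km³/s².
Semi-major axis of the transfer orbit: a_t = (8280 + 37300)/2 = 22790 km.
At apoapsis, r = 37300 km.
Applying v² = μ(2/r − 1/a_t): v = 1.972 km/s.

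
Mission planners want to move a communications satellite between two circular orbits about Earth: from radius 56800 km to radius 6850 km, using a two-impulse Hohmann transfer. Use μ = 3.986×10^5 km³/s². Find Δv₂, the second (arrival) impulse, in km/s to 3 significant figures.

Transfer-ellipse semi-major axis a_t = (r₁ + r₂)/2 = (56800 + 6850)/2 = 31825 km.
Circular speed at r = 6850 km: v_c = √(μ/r) = 7.6282 km/s.
Vis-viva on the transfer ellipse at r = 6850 km gives v_t = √[μ(2/r − 1/a_t)] = 10.191 km/s.
Δv₂ = |v_t − v_c| = |10.191 − 7.6282| = 2.563 km/s.

Δv₂ = 2.56 km/s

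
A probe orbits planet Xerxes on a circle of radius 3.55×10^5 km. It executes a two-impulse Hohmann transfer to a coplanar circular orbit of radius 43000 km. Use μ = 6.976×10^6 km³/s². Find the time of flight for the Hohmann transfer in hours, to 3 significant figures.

The Hohmann ellipse has a_t = (r₁ + r₂)/2 = 1.990×10^5 km.
By Kepler's third law the transfer-orbit period is T = 2π√(a_t³/μ), so t = T/2 = 1.056×10^5 s.
Converting: 1.056×10^5 s ÷ 3600 s/hour = 29.3 hours.

t = 29.3 hours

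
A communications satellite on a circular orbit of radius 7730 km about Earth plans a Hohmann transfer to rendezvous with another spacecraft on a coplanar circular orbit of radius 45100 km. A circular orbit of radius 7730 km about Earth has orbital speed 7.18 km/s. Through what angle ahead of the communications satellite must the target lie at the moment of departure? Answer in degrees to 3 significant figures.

From the circular-orbit relation v² = μ/r at r = 7730 km: μ = v²r = (7.18)² × 7730 = 3.98500×10^5 km³/s².
The Hohmann ellipse has a_t = (r₁ + r₂)/2 = 26415 km.
The half-period of the transfer ellipse is t = π√(a_t³/μ) = 21365 s.
The target's mean motion on its circular orbit is ω₂ = √(μ/r₂³) = 6.5910×10^-5 rad/s.
Angle swept by the target during transfer: ω₂·t = 1.4082 rad = 80.68°.
The communications satellite traverses 180° on the transfer ellipse, so the target must lead by 180° − 80.68° = 99.3°.

φ = 99.3°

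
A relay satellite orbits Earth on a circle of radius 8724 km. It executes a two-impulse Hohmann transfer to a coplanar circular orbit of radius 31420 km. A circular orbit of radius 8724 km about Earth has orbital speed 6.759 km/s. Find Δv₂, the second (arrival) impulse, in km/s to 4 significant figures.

From the circular-orbit relation v² = μ/r at r = 8724 km: μ = v²r = (6.759)² × 8724 = 3.98548×10^5 km³/s².
Semi-major axis of the transfer orbit: a_t = (8724 + 31420)/2 = 20072 km.
Circular speed at r = 31420 km: v_c = √(μ/r) = 3.562 km/s.
Vis-viva on the transfer ellipse at r = 31420 km gives v_t = √[μ(2/r − 1/a_t)] = 2.348 km/s.
Δv₂ = |v_t − v_c| = |2.348 − 3.562| = 1.214 km/s.

Δv₂ = 1.214 km/s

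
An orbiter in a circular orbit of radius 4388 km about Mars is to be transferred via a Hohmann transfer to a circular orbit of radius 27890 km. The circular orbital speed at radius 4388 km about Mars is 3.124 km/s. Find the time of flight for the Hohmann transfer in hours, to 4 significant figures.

From the circular-orbit relation v² = μ/r at r = 4388 km: μ = v²r = (3.124)² × 4388 = 42824.1 km³/s².
Semi-major axis of the transfer orbit: a_t = (4388 + 27890)/2 = 16139 km.
By Kepler's third law the transfer-orbit period is T = 2π√(a_t³/μ), so t = T/2 = 31126 s.
Converting: 31126 s ÷ 3600 s/hour = 8.646 hours.

t = 8.646 hours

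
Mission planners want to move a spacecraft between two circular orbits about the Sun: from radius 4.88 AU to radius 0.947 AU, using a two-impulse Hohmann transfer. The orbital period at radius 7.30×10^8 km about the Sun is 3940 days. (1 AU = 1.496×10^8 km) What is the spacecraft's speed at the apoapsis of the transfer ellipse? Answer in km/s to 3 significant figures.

v = 7.68 km/s

From Kepler's third law T² = 4π²r³/μ at r = 7.30×10^8 km, T = 3940 days = 3940 × 86400 s = 3.40416×10^8 s: μ = 4π²r³/T² = 1.32528×10^11 km³/s².
In km: r₁ = 4.88 × 1.496×10^8 = 7.30048×10^8 km; r₂ = 0.947 × 1.496×10^8 = 1.416712×10^8 km.
Transfer-ellipse semi-major axis a_t = (r₁ + r₂)/2 = (7.30048×10^8 + 1.416712×10^8)/2 = 4.358596×10^8 km.
The apoapsis of the transfer ellipse is at r = 7.30048×10^8 km.
From the vis-viva equation, v = √[μ(2/r − 1/a_t)] = 7.681 km/s.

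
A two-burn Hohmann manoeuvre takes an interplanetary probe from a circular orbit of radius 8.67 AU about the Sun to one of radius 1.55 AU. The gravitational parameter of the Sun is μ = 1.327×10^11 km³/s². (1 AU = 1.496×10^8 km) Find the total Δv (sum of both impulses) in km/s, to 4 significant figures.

Δv = 11.78 km/s

In km: r₁ = 8.67 × 1.496×10^8 = 1.297032×10^9 km; r₂ = 1.55 × 1.496×10^8 = 2.3188×10^8 km.
Transfer-ellipse semi-major axis a_t = (r₁ + r₂)/2 = (1.297032×10^9 + 2.3188×10^8)/2 = 7.64456×10^8 km.
At r₁ the circular-orbit speed is v₁ = √(μ/r₁) = 10.115 km/s.
Transfer-orbit speed at r₁ (vis-viva): v_a = √[μ(2/r₁ − 1/a_t)] = 5.5708 km/s.
First burn Δv₁ = |v_a − v₁| = 4.544 km/s.
At r₂, v₂ = √(μ/r₂) = 23.922 km/s.
Transfer-orbit speed at r₂: v_p = √[μ(2/r₂ − 1/a_t)] = 31.160 km/s.
Second burn Δv₂ = |v₂ − v_p| = 7.238 km/s.
Δv = Δv₁ + Δv₂ = 4.544 + 7.238 = 11.78 km/s.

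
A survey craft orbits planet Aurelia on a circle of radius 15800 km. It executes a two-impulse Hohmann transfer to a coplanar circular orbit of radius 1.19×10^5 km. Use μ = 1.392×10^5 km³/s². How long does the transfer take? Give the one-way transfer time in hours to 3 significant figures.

t = 40.9 hours

Transfer-ellipse semi-major axis a_t = (r₁ + r₂)/2 = (15800 + 1.190×10^5)/2 = 67400 km.
Transfer time t = π√(a_t³/μ) = π√((67400)³ / 1.392×10^5) = 1.473×10^5 s.
Converting: 1.473×10^5 s ÷ 3600 s/hour = 40.9 hours.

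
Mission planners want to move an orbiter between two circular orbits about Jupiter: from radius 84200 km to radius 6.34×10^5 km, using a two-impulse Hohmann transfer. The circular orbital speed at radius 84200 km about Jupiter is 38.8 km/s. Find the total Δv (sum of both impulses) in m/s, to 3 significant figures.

From the circular-orbit relation v² = μ/r at r = 84200 km: μ = v²r = (38.8)² × 84200 = 1.26758×10^8 km³/s².
Transfer-ellipse semi-major axis a_t = (r₁ + r₂)/2 = (84200 + 6.340×10^5)/2 = 3.591×10^5 km.
Circular speed at r₁: v₁ = √(μ/r₁) = √(1.26758×10^8/84200) = 38.800 km/s.
On the transfer ellipse at r₁, v² = μ(2/r − 1/a) gives v_p = √[μ(2/r₁ − 1/a_t)] = 51.555 km/s.
First burn Δv₁ = |v_p − v₁| = 12.755 km/s.
Circular speed at r₂: v₂ = √(μ/r₂) = 14.1398 km/s.
Transfer-orbit speed at r₂: v_a = √[μ(2/r₂ − 1/a_t)] = 6.84686 km/s.
Second burn Δv₂ = |v₂ − v_a| = 7.2929 km/s.
Total Δv = Δv₁ + Δv₂ = 20.05 km/s.

Δv = 20000 m/s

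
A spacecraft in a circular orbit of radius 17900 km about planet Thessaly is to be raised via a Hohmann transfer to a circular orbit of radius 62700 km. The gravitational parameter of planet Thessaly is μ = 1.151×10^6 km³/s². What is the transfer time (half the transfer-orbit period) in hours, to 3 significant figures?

Transfer-ellipse semi-major axis a_t = (r₁ + r₂)/2 = (17900 + 62700)/2 = 40300 km.
Half the transfer-orbit period gives t = π√(a_t³/μ) = 23690 s.
Converting: 23690 s ÷ 3600 s/hour = 6.58 hours.

t = 6.58 hours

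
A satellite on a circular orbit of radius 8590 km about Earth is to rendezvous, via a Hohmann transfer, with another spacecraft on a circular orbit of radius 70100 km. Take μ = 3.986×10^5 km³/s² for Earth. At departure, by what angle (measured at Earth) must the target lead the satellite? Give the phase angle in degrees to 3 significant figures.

Transfer-ellipse semi-major axis a_t = (r₁ + r₂)/2 = (8590 + 70100)/2 = 39345 km.
The half-period of the transfer ellipse is t = π√(a_t³/μ) = 38830 s.
Target angular speed ω₂ = √(μ/r₂³) = 3.402×10^-5 rad/s.
Angle swept by the target during transfer: ω₂·t = 1.321 rad = 75.69°.
Arrival is 180° from departure on the ellipse, so φ = 180° − 75.69° = 104°.

φ = 104°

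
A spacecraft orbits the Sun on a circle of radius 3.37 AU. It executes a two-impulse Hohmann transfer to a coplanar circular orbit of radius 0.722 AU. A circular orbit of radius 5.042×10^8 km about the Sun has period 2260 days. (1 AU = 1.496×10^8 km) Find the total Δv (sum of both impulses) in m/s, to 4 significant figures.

From Kepler's third law T² = 4π²r³/μ at r = 5.042×10^8 km, T = 2260 days = 2260 × 86400 s = 1.95264×10^8 s: μ = 4π²r³/T² = 1.32716×10^11 km³/s².
In km: r₁ = 3.37 × 1.496×10^8 = 5.04152×10^8 km; r₂ = 0.722 × 1.496×10^8 = 1.080112×10^8 km.
Semi-major axis of the transfer orbit: a_t = (5.04152×10^8 + 1.080112×10^8)/2 = 3.060816×10^8 km.
At r₁ the circular-orbit speed is v₁ = √(μ/r₁) = 16.225 km/s.
On the transfer ellipse at r₁, vis-viva equation gives v_a = √[μ(2/r₁ − 1/a_t)] = 9.6382 km/s.
First burn Δv₁ = |v_a − v₁| = 6.587 km/s.
At r₂, v₂ = √(μ/r₂) = 35.053 km/s.
Transfer-orbit speed at r₂: v_p = √[μ(2/r₂ − 1/a_t)] = 44.987 km/s.
Second burn Δv₂ = |v₂ − v_p| = 9.934 km/s.
Total Δv = Δv₁ + Δv₂ = 16.52 km/s.

Δv = 16520 m/s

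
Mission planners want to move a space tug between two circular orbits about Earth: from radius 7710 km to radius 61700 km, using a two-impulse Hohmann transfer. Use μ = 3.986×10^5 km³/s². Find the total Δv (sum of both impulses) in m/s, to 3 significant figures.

Δv = 3740 m/s

The Hohmann ellipse has a_t = (r₁ + r₂)/2 = 34705 km.
At r₁ the circular-orbit speed is v₁ = √(μ/r₁) = 7.190 km/s.
On the transfer ellipse at r₁, vis-viva equation gives v_p = √[μ(2/r₁ − 1/a_t)] = 9.587 km/s.
First burn Δv₁ = |v_p − v₁| = 2.397 km/s.
Circular speed at r₂: v₂ = √(μ/r₂) = 2.542 km/s.
Transfer-orbit speed at r₂: v_a = √[μ(2/r₂ − 1/a_t)] = 1.198 km/s.
Second burn Δv₂ = |v₂ − v_a| = 1.344 km/s.
Total Δv = Δv₁ + Δv₂ = 3.741 km/s.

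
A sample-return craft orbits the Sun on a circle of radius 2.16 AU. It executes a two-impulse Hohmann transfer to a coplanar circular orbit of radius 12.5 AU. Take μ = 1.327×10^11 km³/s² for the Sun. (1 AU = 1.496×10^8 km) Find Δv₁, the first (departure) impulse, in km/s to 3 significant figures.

Δv₁ = 6.20 km/s

In km: r₁ = 2.16 × 1.496×10^8 = 3.23136×10^8 km; r₂ = 12.5 × 1.496×10^8 = 1.870×10^9 km.
Semi-major axis of the transfer orbit: a_t = (3.23136×10^8 + 1.870×10^9)/2 = 1.096568×10^9 km.
Circular speed at r = 3.23136×10^8 km: v_c = √(μ/r) = 20.2648 km/s.
Vis-viva on the transfer ellipse at r = 3.23136×10^8 km gives v_t = √[μ(2/r − 1/a_t)] = 26.4634 km/s.
Δv₁ = |v_t − v_c| = |26.4634 − 20.2648| = 6.199 km/s.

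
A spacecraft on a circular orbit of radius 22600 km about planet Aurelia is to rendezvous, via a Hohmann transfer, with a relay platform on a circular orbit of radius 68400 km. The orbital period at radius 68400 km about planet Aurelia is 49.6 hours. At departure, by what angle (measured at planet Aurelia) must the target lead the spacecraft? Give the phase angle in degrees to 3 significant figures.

φ = 82.3°

From Kepler's third law T² = 4π²r³/μ at r = 68400 km, T = 49.6 hours = 49.6 × 3600 s = 1.7856×10^5 s: μ = 4π²r³/T² = 3.96241×10^5 km³/s².
Transfer-ellipse semi-major axis a_t = (r₁ + r₂)/2 = (22600 + 68400)/2 = 45500 km.
The half-period of the transfer ellipse is t = π√(a_t³/μ) = 48438 s.
The target's mean motion on its circular orbit is ω₂ = √(μ/r₂³) = 3.5188×10^-5 rad/s.
Angle swept by the target during transfer: ω₂·t = 1.70444 rad = 97.66°.
Arrival is 180° from departure on the ellipse, so φ = 180° − 97.66° = 82.3°.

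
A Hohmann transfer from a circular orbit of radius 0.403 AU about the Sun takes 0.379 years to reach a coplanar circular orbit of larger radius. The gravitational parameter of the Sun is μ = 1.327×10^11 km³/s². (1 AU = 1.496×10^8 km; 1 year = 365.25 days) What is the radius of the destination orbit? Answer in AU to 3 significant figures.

In km: r₁ = 0.403 × 1.496×10^8 = 6.02888×10^7 km.
Transfer time t = 0.379 years × 365.25 × 86400 s = 1.19603304×10^7 s, and t = π√(a_t³/μ).
So a_t = (μ t²/π²)^(1/3) = (1.327×10^11 × (1.19603304×10^7)² / π²)^(1/3) = 1.2436×10^8 km.
Since a_t = (r₁ + r₂)/2, r₂ = 2a_t − r₁ = 2×1.2436×10^8 − 6.02888×10^7 = 1.884312×10^8 km.
In AU: r₂ = 1.884312×10^8 / 1.496×10^8 = 1.26 AU.

r₂ = 1.26 AU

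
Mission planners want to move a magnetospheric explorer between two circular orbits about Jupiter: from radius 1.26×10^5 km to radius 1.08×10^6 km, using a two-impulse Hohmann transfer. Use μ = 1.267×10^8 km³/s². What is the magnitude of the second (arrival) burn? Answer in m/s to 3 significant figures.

Δv₂ = 5880 m/s

The Hohmann ellipse has a_t = (r₁ + r₂)/2 = 6.030×10^5 km.
On the circular orbit at r = 1.080×10^6 km, v_c = √(μ/r) = 10.831 km/s.
Vis-viva on the transfer ellipse at r = 1.080×10^6 km gives v_t = √[μ(2/r − 1/a_t)] = 4.9511 km/s.
Δv₂ = |v_t − v_c| = |4.9511 − 10.831| = 5.880 km/s.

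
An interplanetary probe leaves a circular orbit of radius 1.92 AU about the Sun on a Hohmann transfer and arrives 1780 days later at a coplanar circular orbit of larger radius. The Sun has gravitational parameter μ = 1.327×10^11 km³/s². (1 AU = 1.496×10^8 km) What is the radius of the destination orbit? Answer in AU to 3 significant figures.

In km: r₁ = 1.92 × 1.496×10^8 = 2.87232×10^8 km.
Transfer time t = 1780 days = 1.53792×10^8 s, and t = π√(a_t³/μ).
So a_t = (μ t²/π²)^(1/3) = (1.327×10^11 × (1.53792×10^8)² / π²)^(1/3) = 6.8257×10^8 km.
Since a_t = (r₁ + r₂)/2, r₂ = 2a_t − r₁ = 2×6.8257×10^8 − 2.87232×10^8 = 1.077908×10^9 km.
In AU: r₂ = 1.077908×10^9 / 1.496×10^8 = 7.21 AU.

r₂ = 7.21 AU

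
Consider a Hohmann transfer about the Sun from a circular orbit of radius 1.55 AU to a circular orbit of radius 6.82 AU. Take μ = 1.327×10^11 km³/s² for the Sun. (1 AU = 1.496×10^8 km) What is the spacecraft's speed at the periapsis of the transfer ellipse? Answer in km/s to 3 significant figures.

In km: r₁ = 1.55 × 1.496×10^8 = 2.3188×10^8 km; r₂ = 6.82 × 1.496×10^8 = 1.020272×10^9 km.
Semi-major axis of the transfer orbit: a_t = (2.3188×10^8 + 1.020272×10^9)/2 = 6.26076×10^8 km.
At periapsis, r = 2.3188×10^8 km.
From the vis-viva equation, v = √[μ(2/r − 1/a_t)] = 30.54 km/s.

v = 30.5 km/s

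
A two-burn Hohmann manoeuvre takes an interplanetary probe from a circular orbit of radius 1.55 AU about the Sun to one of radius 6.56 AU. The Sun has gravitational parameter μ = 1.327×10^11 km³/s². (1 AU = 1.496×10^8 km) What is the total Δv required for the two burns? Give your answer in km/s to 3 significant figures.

Δv = 10.9 km/s

In km: r₁ = 1.55 × 1.496×10^8 = 2.3188×10^8 km; r₂ = 6.56 × 1.496×10^8 = 9.81376×10^8 km.
Semi-major axis of the transfer orbit: a_t = (2.3188×10^8 + 9.81376×10^8)/2 = 6.06628×10^8 km.
Circular speed at r₁: v₁ = √(μ/r₁) = √(1.327×10^11/2.3188×10^8) = 23.922 km/s.
On the transfer ellipse at r₁, vis-viva gives v_p = √[μ(2/r₁ − 1/a_t)] = 30.427 km/s.
First burn Δv₁ = |v_p − v₁| = 6.505 km/s.
Circular speed at r₂: v₂ = √(μ/r₂) = 11.628 km/s.
Transfer-orbit speed at r₂: v_a = √[μ(2/r₂ − 1/a_t)] = 7.1893 km/s.
Second burn Δv₂ = |v₂ − v_a| = 4.439 km/s.
Δv = Δv₁ + Δv₂ = 6.505 + 4.439 = 10.94 km/s.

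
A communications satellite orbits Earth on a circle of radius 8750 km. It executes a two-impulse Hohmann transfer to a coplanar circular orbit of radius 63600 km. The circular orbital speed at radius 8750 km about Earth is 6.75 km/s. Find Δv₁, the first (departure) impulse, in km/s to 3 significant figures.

From the circular-orbit relation v² = μ/r at r = 8750 km: μ = v²r = (6.75)² × 8750 = 3.98672×10^5 km³/s².
Semi-major axis of the transfer orbit: a_t = (8750 + 63600)/2 = 36175 km.
Circular speed at r = 8750 km: v_c = √(μ/r) = 6.750 km/s.
Transfer-orbit speed at the same r (vis-viva, a = a_t): v_t = √[μ(2/r − 1/a_t)] = 8.950 km/s.
Δv₁ = |v_t − v_c| = |8.950 − 6.750| = 2.200 km/s.

Δv₁ = 2.20 km/s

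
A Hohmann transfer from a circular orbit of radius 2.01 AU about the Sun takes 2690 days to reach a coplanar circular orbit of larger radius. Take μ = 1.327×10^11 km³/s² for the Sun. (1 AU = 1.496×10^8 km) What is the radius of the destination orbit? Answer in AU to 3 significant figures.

r₂ = 10.0 AU

In km: r₁ = 2.01 × 1.496×10^8 = 3.00696×10^8 km.
Transfer time t = 2690 days = 2.32416×10^8 s, and t = π√(a_t³/μ).
So a_t = (μ t²/π²)^(1/3) = (1.327×10^11 × (2.32416×10^8)² / π²)^(1/3) = 8.9888×10^8 km.
Since a_t = (r₁ + r₂)/2, r₂ = 2a_t − r₁ = 2×8.9888×10^8 − 3.00696×10^8 = 1.497064×10^9 km.
In AU: r₂ = 1.497064×10^9 / 1.496×10^8 = 10.0 AU.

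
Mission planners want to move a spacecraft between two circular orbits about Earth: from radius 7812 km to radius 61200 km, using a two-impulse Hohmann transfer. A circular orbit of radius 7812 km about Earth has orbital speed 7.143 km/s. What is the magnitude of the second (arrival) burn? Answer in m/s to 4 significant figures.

Δv₂ = 1338 m/s

From the circular-orbit relation v² = μ/r at r = 7812 km: μ = v²r = (7.143)² × 7812 = 3.98587×10^5 km³/s².
The Hohmann ellipse has a_t = (r₁ + r₂)/2 = 34506 km.
On the circular orbit at r = 61200 km, v_c = √(μ/r) = 2.552 km/s.
Vis-viva on the transfer ellipse at r = 61200 km gives v_t = √[μ(2/r − 1/a_t)] = 1.214 km/s.
Δv₂ = |v_t − v_c| = |1.214 − 2.552| = 1.338 km/s.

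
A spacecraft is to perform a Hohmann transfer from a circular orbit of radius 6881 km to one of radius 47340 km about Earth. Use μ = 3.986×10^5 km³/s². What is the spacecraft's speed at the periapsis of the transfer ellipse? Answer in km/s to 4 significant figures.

v = 10.06 km/s

Transfer-ellipse semi-major axis a_t = (r₁ + r₂)/2 = (6881 + 47340)/2 = 27110.5 km.
The periapsis of the transfer ellipse is at r = 6881 km.
From the vis-viva equation, v = √[μ(2/r − 1/a_t)] = 10.06 km/s.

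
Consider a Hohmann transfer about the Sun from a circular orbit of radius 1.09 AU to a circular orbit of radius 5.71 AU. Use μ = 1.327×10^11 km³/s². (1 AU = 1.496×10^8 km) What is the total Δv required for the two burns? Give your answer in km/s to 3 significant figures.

Δv = 13.8 km/s

In km: r₁ = 1.09 × 1.496×10^8 = 1.63064×10^8 km; r₂ = 5.71 × 1.496×10^8 = 8.54216×10^8 km.
Semi-major axis of the transfer orbit: a_t = (1.63064×10^8 + 8.54216×10^8)/2 = 5.0864×10^8 km.
At r₁ the circular-orbit speed is v₁ = √(μ/r₁) = 28.527 km/s.
Transfer-orbit speed at r₁ (vis-viva): v_p = √[μ(2/r₁ − 1/a_t)] = 36.969 km/s.
First burn Δv₁ = |v_p − v₁| = 8.442 km/s.
Circular speed at r₂: v₂ = √(μ/r₂) = 12.464 km/s.
Transfer-orbit speed at r₂: v_a = √[μ(2/r₂ − 1/a_t)] = 7.0571 km/s.
Second burn Δv₂ = |v₂ − v_a| = 5.407 km/s.
Total Δv = Δv₁ + Δv₂ = 13.85 km/s.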